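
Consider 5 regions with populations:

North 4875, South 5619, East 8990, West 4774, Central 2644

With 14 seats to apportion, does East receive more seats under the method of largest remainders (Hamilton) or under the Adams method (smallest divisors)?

Hamilton

Hamilton: North 3, South 3, East 5, West 2, Central 1.
Adams: North 3, South 3, East 4, West 2, Central 2.
East gets 5 under Hamilton and 4 under Adams.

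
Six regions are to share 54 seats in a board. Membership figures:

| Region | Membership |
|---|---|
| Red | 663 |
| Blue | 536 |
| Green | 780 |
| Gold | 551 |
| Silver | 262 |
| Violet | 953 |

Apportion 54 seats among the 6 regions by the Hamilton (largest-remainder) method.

Red 9, Blue 8, Green 11, Gold 8, Silver 4, Violet 14

Standard divisor: 3745 ÷ 54 ≈ 69.352.
Standard quotas: Red 9.560, Blue 7.729, Green 11.247, Gold 7.945, Silver 3.778, Violet 13.742.
Lower quotas: Red 9, Blue 7, Green 11, Gold 7, Silver 3, Violet 13 (sum 50, leaving 4 seats).
Remainders in descending order: Gold 0.945, Silver 0.778, Violet 0.742, Blue 0.729, Red 0.560, Green 0.247.
Largest remainders: Gold, Silver, Violet, Blue receive the extra seats.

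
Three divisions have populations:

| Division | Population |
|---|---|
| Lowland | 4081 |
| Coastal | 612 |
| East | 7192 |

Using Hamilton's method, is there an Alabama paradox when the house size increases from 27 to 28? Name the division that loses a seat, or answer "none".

Coastal

At 27 seats: Lowland 9, Coastal 2, East 16.
At 28 seats: Lowland 10, Coastal 1, East 17.
Coastal drops from 2 to 1.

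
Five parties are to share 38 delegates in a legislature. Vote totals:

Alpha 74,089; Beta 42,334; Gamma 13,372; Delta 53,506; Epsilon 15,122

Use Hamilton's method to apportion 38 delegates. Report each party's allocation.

Total 198423; standard divisor 198423/38 ≈ 5221.658.
Standard quotas: Alpha 14.1888, Beta 8.1074, Gamma 2.5609, Delta 10.2469, Epsilon 2.8960.
Lower quotas: Alpha 14, Beta 8, Gamma 2, Delta 10, Epsilon 2 (sum 36, leaving 2 seats).
Remainders in descending order: Epsilon 0.8960, Gamma 0.5609, Delta 0.2469, Alpha 0.1888, Beta 0.1074.
The surplus seats go to Epsilon, Gamma.

Alpha 14, Beta 8, Gamma 3, Delta 10, Epsilon 3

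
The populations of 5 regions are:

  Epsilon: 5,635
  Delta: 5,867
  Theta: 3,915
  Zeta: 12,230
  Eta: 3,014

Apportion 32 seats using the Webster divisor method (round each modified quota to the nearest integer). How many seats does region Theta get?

Standard divisor 30661/32 ≈ 958.156; standard quotas: Epsilon 5.881, Delta 6.123, Theta 4.086, Zeta 12.764, Eta 3.146.
Rounding to the nearest integer gives Epsilon 6, Delta 6, Theta 4, Zeta 13, Eta 3 — total 32, matching the house size, so no adjustment is needed.
Theta receives 4.

4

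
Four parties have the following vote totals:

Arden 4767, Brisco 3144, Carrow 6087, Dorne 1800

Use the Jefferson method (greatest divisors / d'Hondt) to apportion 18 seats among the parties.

Arden=6, Brisco=3, Carrow=7, Dorne=2

Standard divisor 15798/18 ≈ 877.667; standard quotas: Arden 5.431, Brisco 3.582, Carrow 6.935, Dorne 2.051.
Rounding down gives 5, 3, 6, 2 = 16 seats, so the divisor must be adjusted.
With modified divisor 790: modified quotas Arden 6.034, Brisco 3.980, Carrow 7.705, Dorne 2.278.
Rounding down: Arden 6, Brisco 3, Carrow 7, Dorne 2 (total 18).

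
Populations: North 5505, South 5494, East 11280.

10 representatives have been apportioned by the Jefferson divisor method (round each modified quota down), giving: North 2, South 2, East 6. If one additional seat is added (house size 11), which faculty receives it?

Priority for the next seat is population ÷ (current seats + 1).
Priorities: North 1835.000, South 1831.333, East 1611.429.
Highest priority: North.

North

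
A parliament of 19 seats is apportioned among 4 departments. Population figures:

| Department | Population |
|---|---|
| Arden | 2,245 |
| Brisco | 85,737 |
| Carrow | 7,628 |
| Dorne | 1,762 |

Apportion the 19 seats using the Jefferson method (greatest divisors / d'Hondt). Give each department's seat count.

Arden: 0, Brisco: 18, Carrow: 1, Dorne: 0

Standard divisor 97372/19 ≈ 5124.842; standard quotas: Arden 0.438, Brisco 16.730, Carrow 1.488, Dorne 0.344.
Rounding down gives 0, 16, 1, 0 = 17 seats, so the divisor must be adjusted.
With modified divisor 4600: modified quotas Arden 0.488, Brisco 18.638, Carrow 1.658, Dorne 0.383.
Rounding down: Arden 0, Brisco 18, Carrow 1, Dorne 0 (total 19).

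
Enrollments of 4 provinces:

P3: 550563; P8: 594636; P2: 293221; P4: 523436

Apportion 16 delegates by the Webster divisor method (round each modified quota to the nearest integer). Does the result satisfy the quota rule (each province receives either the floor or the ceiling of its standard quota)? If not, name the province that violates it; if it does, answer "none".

none

Standard quotas: P3 4.490, P8 4.850, P2 2.391, P4 4.269.
Webster allocation: P3 5, P8 5, P2 2, P4 4.
Every allocation lies between the lower and upper quota.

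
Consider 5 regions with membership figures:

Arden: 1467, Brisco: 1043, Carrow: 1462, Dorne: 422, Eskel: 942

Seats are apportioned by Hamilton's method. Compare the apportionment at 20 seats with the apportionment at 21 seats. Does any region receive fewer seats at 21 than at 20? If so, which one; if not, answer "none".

Dorne

At 20 seats: Arden 5, Brisco 4, Carrow 5, Dorne 2, Eskel 4.
At 21 seats: Arden 6, Brisco 4, Carrow 6, Dorne 1, Eskel 4.
Dorne drops from 2 to 1.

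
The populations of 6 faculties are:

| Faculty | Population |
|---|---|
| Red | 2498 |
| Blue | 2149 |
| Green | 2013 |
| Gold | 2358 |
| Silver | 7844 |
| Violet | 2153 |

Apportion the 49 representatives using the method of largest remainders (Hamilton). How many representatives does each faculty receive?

Total 19015; standard divisor 19015/49 ≈ 388.061.
Standard quotas: Red 6.4371, Blue 5.5378, Green 5.1873, Gold 6.0764, Silver 20.2133, Violet 5.5481.
Lower quotas: Red 6, Blue 5, Green 5, Gold 6, Silver 20, Violet 5 (sum 47, leaving 2 seats).
Remainders in descending order: Violet 0.5481, Blue 0.5378, Red 0.4371, Silver 0.2133, Green 0.1873, Gold 0.0764.
The surplus seats go to Violet, Blue.

Red=6; Blue=6; Green=5; Gold=6; Silver=20; Violet=6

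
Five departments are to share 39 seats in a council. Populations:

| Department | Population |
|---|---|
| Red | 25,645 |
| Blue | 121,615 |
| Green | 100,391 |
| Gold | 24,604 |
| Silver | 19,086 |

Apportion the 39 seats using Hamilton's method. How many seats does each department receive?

Standard divisor: 291341 ÷ 39 ≈ 7470.282.
Standard quotas: Red 3.4329, Blue 16.2798, Green 13.4387, Gold 3.2936, Silver 2.5549.
Lower quotas: Red 3, Blue 16, Green 13, Gold 3, Silver 2 (sum 37, leaving 2 seats).
Remainders in descending order: Silver 0.5549, Green 0.4387, Red 0.4329, Gold 0.2936, Blue 0.2798.
Largest remainders: Silver, Green receive the extra seats.

Red=3; Blue=16; Green=14; Gold=3; Silver=3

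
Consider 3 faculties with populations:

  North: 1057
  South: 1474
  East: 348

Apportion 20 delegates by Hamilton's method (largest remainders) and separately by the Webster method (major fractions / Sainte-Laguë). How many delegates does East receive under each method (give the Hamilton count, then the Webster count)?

3 and 2

Hamilton: North 7, South 10, East 3.
Webster: North 8, South 10, East 2.
East gets 3 under Hamilton and 2 under Webster.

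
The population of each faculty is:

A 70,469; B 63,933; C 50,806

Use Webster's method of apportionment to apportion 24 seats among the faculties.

A 9; B 8; C 7

Standard divisor 185208/24 ≈ 7717; standard quotas: A 9.132, B 8.285, C 6.584.
Rounding to the nearest integer gives A 9, B 8, C 7 — total 24, matching the house size, so no adjustment is needed.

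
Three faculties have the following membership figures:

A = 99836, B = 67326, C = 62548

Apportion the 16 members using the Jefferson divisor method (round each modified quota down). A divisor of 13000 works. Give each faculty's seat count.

With modified divisor 13000: modified quotas A 7.680, B 5.179, C 4.811.
Rounding down: A 7, B 5, C 4 (total 16).

A 7, B 5, C 4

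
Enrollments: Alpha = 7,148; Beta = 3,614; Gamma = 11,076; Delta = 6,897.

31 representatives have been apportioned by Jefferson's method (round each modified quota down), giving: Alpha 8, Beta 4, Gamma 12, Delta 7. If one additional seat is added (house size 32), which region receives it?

Priority for the next seat is population ÷ (current seats + 1).
Priorities: Alpha 794.222, Beta 722.800, Gamma 852.000, Delta 862.125.
Highest priority: Delta.

Delta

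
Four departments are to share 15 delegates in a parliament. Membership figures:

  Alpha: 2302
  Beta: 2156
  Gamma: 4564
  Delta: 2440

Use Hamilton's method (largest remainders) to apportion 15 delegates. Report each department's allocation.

Standard divisor: 11462 ÷ 15 ≈ 764.133.
Standard quotas: Alpha 3.013, Beta 2.821, Gamma 5.973, Delta 3.193.
Lower quotas: Alpha 3, Beta 2, Gamma 5, Delta 3 (sum 13, leaving 2 seats).
Remainders in descending order: Gamma 0.973, Beta 0.821, Delta 0.193, Alpha 0.013.
Largest remainders: Gamma, Beta receive the extra seats.

Alpha 3; Beta 3; Gamma 6; Delta 3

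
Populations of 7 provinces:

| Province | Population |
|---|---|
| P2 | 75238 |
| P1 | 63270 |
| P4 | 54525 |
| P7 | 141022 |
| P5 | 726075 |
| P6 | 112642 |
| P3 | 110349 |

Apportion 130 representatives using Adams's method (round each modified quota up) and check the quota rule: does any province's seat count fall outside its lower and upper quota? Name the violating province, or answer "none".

P5

Standard quotas: P2 7.623, P1 6.410, P4 5.524, P7 14.288, P5 73.563, P6 11.412, P3 11.180.
Adams allocation: P2 8, P1 7, P4 6, P7 14, P5 72, P6 12, P3 11.
P5 has quota 73.563 (lower 73, upper 74) but receives 72 — outside the quota interval.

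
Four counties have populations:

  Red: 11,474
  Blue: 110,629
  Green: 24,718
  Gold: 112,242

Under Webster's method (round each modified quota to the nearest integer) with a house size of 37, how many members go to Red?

2

Standard divisor 259063/37 ≈ 7001.703; standard quotas: Red 1.639, Blue 15.800, Green 3.530, Gold 16.031.
Rounding to the nearest integer gives 2, 16, 4, 16 = 38 seats, so the divisor must be adjusted.
With modified divisor 7114.83: modified quotas Red 1.613, Blue 15.549, Green 3.474, Gold 15.776.
Rounding to the nearest integer: Red 2, Blue 16, Green 3, Gold 16 (total 37).
Red receives 2.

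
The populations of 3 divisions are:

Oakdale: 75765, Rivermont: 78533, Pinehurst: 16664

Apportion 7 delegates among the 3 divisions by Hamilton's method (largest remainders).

Total 170962; standard divisor 170962/7 ≈ 24423.143.
Standard quotas: Oakdale 3.1022, Rivermont 3.2155, Pinehurst 0.6823.
Lower quotas: Oakdale 3, Rivermont 3, Pinehurst 0 (sum 6, leaving 1 seat).
Remainders in descending order: Pinehurst 0.6823, Rivermont 0.2155, Oakdale 0.1022.
The surplus seat goes to Pinehurst.

Oakdale=3; Rivermont=3; Pinehurst=1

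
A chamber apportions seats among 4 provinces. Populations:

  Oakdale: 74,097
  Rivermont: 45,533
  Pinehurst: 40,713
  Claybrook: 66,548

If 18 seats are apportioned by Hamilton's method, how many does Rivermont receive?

4

Total 226891; standard divisor 226891/18 ≈ 12605.056.
Standard quotas: Oakdale 5.8784, Rivermont 3.6123, Pinehurst 3.2299, Claybrook 5.2795.
Lower quotas: Oakdale 5, Rivermont 3, Pinehurst 3, Claybrook 5 (sum 16, leaving 2 seats).
Remainders in descending order: Oakdale 0.8784, Rivermont 0.6123, Claybrook 0.2795, Pinehurst 0.2299.
Largest remainders: Oakdale, Rivermont receive the extra seats.
Rivermont receives 4.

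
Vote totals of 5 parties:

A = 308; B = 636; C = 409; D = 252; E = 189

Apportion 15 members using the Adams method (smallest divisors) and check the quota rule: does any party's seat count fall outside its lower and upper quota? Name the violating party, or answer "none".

Standard quotas: A 2.575, B 5.318, C 3.420, D 2.107, E 1.580.
Adams allocation: A 3, B 5, C 3, D 2, E 2.
Every allocation lies between the lower and upper quota.

none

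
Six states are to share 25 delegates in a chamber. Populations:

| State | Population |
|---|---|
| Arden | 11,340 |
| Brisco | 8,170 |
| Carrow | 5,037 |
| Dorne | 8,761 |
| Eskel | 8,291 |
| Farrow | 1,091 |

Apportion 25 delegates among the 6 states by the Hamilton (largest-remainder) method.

The standard divisor is 42690/25 ≈ 1707.6.
Standard quotas: Arden 6.6409, Brisco 4.7845, Carrow 2.9498, Dorne 5.1306, Eskel 4.8554, Farrow 0.6389.
Lower quotas: Arden 6, Brisco 4, Carrow 2, Dorne 5, Eskel 4, Farrow 0 (sum 21, leaving 4 seats).
Remainders in descending order: Carrow 0.9498, Eskel 0.8554, Brisco 0.7845, Arden 0.6409, Farrow 0.6389, Dorne 0.1306.
The surplus seats go to Carrow, Eskel, Brisco, Arden.

Arden: 7; Brisco: 5; Carrow: 3; Dorne: 5; Eskel: 5; Farrow: 0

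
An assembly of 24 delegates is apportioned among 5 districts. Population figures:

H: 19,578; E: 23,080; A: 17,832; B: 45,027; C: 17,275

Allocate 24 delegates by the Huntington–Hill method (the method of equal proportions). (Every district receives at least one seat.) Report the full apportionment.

H=4, E=5, A=3, B=9, C=3

With divisor 5154: modified quotas H 3.799, E 4.478, A 3.460, B 8.736, C 3.352.
Geometric-mean thresholds: H √(3·4)=3.464, E √(4·5)=4.472, A √(3·4)=3.464, B √(8·9)=8.485, C √(3·4)=3.464.
Each quota rounded against its threshold gives H 4, E 5, A 3, B 9, C 3 (total 24).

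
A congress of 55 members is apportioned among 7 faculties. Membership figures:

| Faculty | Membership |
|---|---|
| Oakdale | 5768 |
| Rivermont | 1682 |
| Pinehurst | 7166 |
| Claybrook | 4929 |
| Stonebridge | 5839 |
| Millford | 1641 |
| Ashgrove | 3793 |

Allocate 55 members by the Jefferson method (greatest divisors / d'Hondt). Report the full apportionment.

Standard divisor 30818/55 ≈ 560.327; standard quotas: Oakdale 10.294, Rivermont 3.002, Pinehurst 12.789, Claybrook 8.797, Stonebridge 10.421, Millford 2.929, Ashgrove 6.769.
Rounding down gives 10, 3, 12, 8, 10, 2, 6 = 51 seats, so the divisor must be adjusted.
With modified divisor 540: modified quotas Oakdale 10.681, Rivermont 3.115, Pinehurst 13.270, Claybrook 9.128, Stonebridge 10.813, Millford 3.039, Ashgrove 7.024.
Rounding down: Oakdale 10, Rivermont 3, Pinehurst 13, Claybrook 9, Stonebridge 10, Millford 3, Ashgrove 7 (total 55).

Oakdale=10; Rivermont=3; Pinehurst=13; Claybrook=9; Stonebridge=10; Millford=3; Ashgrove=7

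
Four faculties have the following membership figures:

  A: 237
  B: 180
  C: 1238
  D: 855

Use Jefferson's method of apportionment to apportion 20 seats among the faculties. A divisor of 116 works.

A=2, B=1, C=10, D=7

With modified divisor 116: modified quotas A 2.043, B 1.552, C 10.672, D 7.371.
Rounding down: A 2, B 1, C 10, D 7 (total 20).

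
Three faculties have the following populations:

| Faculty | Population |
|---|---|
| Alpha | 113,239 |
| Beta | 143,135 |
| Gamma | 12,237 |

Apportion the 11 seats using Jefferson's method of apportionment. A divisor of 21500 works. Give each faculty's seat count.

Alpha 5; Beta 6; Gamma 0

With modified divisor 21500: modified quotas Alpha 5.267, Beta 6.657, Gamma 0.569.
Rounding down: Alpha 5, Beta 6, Gamma 0 (total 11).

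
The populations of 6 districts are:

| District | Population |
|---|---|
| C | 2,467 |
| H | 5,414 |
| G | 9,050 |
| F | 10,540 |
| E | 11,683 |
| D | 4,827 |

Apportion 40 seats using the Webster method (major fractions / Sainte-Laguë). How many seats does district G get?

8

Standard divisor 43981/40 ≈ 1099.525; standard quotas: C 2.244, H 4.924, G 8.231, F 9.586, E 10.625, D 4.390.
Rounding to the nearest integer gives C 2, H 5, G 8, F 10, E 11, D 4 — total 40, matching the house size, so no adjustment is needed.
G receives 8.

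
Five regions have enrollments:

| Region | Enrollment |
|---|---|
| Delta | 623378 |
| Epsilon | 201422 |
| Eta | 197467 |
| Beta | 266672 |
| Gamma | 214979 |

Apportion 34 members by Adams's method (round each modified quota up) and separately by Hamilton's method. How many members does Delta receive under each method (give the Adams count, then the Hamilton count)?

13 and 14

Adams: Delta 13, Epsilon 5, Eta 5, Beta 6, Gamma 5.
Hamilton: Delta 14, Epsilon 5, Eta 4, Beta 6, Gamma 5.
Delta gets 13 under Adams and 14 under Hamilton.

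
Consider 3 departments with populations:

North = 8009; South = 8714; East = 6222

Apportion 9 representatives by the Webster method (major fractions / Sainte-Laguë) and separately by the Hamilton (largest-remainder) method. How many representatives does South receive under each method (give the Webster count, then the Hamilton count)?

4 and 3

Webster: North 3, South 4, East 2.
Hamilton: North 3, South 3, East 3.
South gets 4 under Webster and 3 under Hamilton.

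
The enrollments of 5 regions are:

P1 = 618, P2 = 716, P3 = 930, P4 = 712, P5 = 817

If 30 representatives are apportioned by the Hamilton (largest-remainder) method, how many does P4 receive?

Standard divisor: 3793 ÷ 30 ≈ 126.433.
Standard quotas: P1 4.888, P2 5.663, P3 7.356, P4 5.631, P5 6.462.
Lower quotas: P1 4, P2 5, P3 7, P4 5, P5 6 (sum 27, leaving 3 seats).
Remainders in descending order: P1 0.888, P2 0.663, P4 0.631, P5 0.462, P3 0.356.
Largest remainders: P1, P2, P4 receive the extra seats.
P4 receives 6.

6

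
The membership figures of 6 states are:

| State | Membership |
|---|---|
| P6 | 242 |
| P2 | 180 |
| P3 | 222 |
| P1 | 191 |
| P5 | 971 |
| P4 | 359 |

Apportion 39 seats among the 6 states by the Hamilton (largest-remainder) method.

The standard divisor is 2165/39 ≈ 55.513.
Standard quotas: P6 4.359, P2 3.242, P3 3.999, P1 3.441, P5 17.491, P4 6.467.
Lower quotas: P6 4, P2 3, P3 3, P1 3, P5 17, P4 6 (sum 36, leaving 3 seats).
Remainders in descending order: P3 0.999, P5 0.491, P4 0.467, P1 0.441, P6 0.359, P2 0.242.
The surplus seats go to P3, P5, P4.

P6 4, P2 3, P3 4, P1 3, P5 18, P4 7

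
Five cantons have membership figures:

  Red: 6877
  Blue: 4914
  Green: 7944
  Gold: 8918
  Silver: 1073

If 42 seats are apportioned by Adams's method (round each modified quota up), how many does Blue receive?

Standard divisor 29726/42 ≈ 707.762; standard quotas: Red 9.717, Blue 6.943, Green 11.224, Gold 12.600, Silver 1.516.
Rounding up gives 10, 7, 12, 13, 2 = 44 seats, so the divisor must be adjusted.
With modified divisor 750: modified quotas Red 9.169, Blue 6.552, Green 10.592, Gold 11.891, Silver 1.431.
Rounding up: Red 10, Blue 7, Green 11, Gold 12, Silver 2 (total 42).
Blue receives 7.

7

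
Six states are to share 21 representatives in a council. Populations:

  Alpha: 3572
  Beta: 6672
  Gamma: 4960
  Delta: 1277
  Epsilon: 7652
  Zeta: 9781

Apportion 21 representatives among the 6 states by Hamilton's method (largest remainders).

The standard divisor is 33914/21 ≈ 1614.952.
Standard quotas: Alpha 2.2118, Beta 4.1314, Gamma 3.0713, Delta 0.7907, Epsilon 4.7382, Zeta 6.0565.
Lower quotas: Alpha 2, Beta 4, Gamma 3, Delta 0, Epsilon 4, Zeta 6 (sum 19, leaving 2 seats).
Remainders in descending order: Delta 0.7907, Epsilon 0.7382, Alpha 0.2118, Beta 0.1314, Gamma 0.0713, Zeta 0.0565.
The surplus seats go to Delta, Epsilon.

Alpha 2, Beta 4, Gamma 3, Delta 1, Epsilon 5, Zeta 6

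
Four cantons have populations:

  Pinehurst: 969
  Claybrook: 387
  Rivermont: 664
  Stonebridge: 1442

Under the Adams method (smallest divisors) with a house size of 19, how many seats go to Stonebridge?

8

Standard divisor 3462/19 ≈ 182.211; standard quotas: Pinehurst 5.318, Claybrook 2.124, Rivermont 3.644, Stonebridge 7.914.
Rounding up gives 6, 3, 4, 8 = 21 seats, so the divisor must be adjusted.
With modified divisor 200: modified quotas Pinehurst 4.845, Claybrook 1.935, Rivermont 3.320, Stonebridge 7.210.
Rounding up: Pinehurst 5, Claybrook 2, Rivermont 4, Stonebridge 8 (total 19).
Stonebridge receives 8.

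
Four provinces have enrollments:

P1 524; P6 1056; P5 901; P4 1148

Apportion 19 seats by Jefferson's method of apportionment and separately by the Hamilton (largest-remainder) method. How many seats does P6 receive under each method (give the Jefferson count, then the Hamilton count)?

Jefferson: P1 2, P6 6, P5 5, P4 6.
Hamilton: P1 3, P6 5, P5 5, P4 6.
P6 gets 6 under Jefferson and 5 under Hamilton.

6 and 5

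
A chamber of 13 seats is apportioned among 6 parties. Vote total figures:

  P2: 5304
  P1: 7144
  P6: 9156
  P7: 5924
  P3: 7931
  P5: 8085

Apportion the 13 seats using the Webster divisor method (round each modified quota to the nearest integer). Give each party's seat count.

Standard divisor 43544/13 ≈ 3349.538; standard quotas: P2 1.584, P1 2.133, P6 2.734, P7 1.769, P3 2.368, P5 2.414.
Rounding to the nearest integer gives P2 2, P1 2, P6 3, P7 2, P3 2, P5 2 — total 13, matching the house size, so no adjustment is needed.

P2=2; P1=2; P6=3; P7=2; P3=2; P5=2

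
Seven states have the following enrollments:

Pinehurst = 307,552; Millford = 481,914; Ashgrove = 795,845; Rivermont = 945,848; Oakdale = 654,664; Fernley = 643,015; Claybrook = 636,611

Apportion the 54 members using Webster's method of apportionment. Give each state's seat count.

Standard divisor 4465449/54 ≈ 82693.5; standard quotas: Pinehurst 3.719, Millford 5.828, Ashgrove 9.624, Rivermont 11.438, Oakdale 7.917, Fernley 7.776, Claybrook 7.698.
Rounding to the nearest integer gives 4, 6, 10, 11, 8, 8, 8 = 55 seats, so the divisor must be adjusted.
With modified divisor 84300: modified quotas Pinehurst 3.648, Millford 5.717, Ashgrove 9.441, Rivermont 11.220, Oakdale 7.766, Fernley 7.628, Claybrook 7.552.
Rounding to the nearest integer: Pinehurst 4, Millford 6, Ashgrove 9, Rivermont 11, Oakdale 8, Fernley 8, Claybrook 8 (total 54).

Pinehurst 4, Millford 6, Ashgrove 9, Rivermont 11, Oakdale 8, Fernley 8, Claybrook 8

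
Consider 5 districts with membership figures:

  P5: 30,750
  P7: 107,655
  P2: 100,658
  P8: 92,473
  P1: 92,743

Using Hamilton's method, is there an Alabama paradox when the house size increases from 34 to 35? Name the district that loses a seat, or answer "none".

At 34 seats: P5 3, P7 9, P2 8, P8 7, P1 7.
At 35 seats: P5 2, P7 9, P2 8, P8 8, P1 8.
P5 drops from 3 to 2.

P5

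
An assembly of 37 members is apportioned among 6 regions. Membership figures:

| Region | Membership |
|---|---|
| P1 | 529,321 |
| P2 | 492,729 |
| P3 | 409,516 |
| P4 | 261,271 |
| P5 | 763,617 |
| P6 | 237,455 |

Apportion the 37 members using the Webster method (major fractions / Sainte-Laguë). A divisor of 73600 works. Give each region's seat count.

With modified divisor 73600: modified quotas P1 7.192, P2 6.695, P3 5.564, P4 3.550, P5 10.375, P6 3.226.
Rounding to the nearest integer: P1 7, P2 7, P3 6, P4 4, P5 10, P6 3 (total 37).

P1 7, P2 7, P3 6, P4 4, P5 10, P6 3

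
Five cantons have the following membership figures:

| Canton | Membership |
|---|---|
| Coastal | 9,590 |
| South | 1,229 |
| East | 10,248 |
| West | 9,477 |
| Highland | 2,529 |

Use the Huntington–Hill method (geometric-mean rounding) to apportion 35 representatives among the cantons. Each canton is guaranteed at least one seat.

With divisor 946: modified quotas Coastal 10.137, South 1.299, East 10.833, West 10.018, Highland 2.673.
Geometric-mean thresholds: Coastal √(10·11)=10.488, South √(1·2)=1.414, East √(10·11)=10.488, West √(10·11)=10.488, Highland √(2·3)=2.449.
Each quota rounded against its threshold gives Coastal 10, South 1, East 11, West 10, Highland 3 (total 35).

Coastal 10, South 1, East 11, West 10, Highland 3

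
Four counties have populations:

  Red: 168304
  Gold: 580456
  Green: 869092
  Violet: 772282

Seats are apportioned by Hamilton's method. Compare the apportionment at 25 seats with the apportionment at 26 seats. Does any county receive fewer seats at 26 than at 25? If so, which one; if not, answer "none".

At 25 seats: Red 2, Gold 6, Green 9, Violet 8.
At 26 seats: Red 2, Gold 6, Green 10, Violet 8.
No county's allocation decreased.

none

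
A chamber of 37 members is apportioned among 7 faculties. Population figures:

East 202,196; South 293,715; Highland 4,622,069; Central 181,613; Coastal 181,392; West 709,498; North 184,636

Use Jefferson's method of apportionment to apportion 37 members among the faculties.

Standard divisor 6375119/37 ≈ 172300.514; standard quotas: East 1.174, South 1.705, Highland 26.826, Central 1.054, Coastal 1.053, West 4.118, North 1.072.
Rounding down gives 1, 1, 26, 1, 1, 4, 1 = 35 seats, so the divisor must be adjusted.
With modified divisor 162200: modified quotas East 1.247, South 1.811, Highland 28.496, Central 1.120, Coastal 1.118, West 4.374, North 1.138.
Rounding down: East 1, South 1, Highland 28, Central 1, Coastal 1, West 4, North 1 (total 37).

East: 1, South: 1, Highland: 28, Central: 1, Coastal: 1, West: 4, North: 1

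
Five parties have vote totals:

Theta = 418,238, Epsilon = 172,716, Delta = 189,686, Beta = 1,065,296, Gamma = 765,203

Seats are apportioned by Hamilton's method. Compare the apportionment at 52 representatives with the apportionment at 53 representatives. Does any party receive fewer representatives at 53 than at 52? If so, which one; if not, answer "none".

Epsilon

At 52 seats: Theta 8, Epsilon 4, Delta 4, Beta 21, Gamma 15.
At 53 seats: Theta 8, Epsilon 3, Delta 4, Beta 22, Gamma 16.
Epsilon drops from 4 to 3.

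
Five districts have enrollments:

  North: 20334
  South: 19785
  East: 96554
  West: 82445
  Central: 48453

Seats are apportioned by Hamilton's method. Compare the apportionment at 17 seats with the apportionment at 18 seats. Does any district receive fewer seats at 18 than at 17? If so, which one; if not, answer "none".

At 17 seats: North 2, South 1, East 6, West 5, Central 3.
At 18 seats: North 1, South 1, East 7, West 6, Central 3.
North drops from 2 to 1.

North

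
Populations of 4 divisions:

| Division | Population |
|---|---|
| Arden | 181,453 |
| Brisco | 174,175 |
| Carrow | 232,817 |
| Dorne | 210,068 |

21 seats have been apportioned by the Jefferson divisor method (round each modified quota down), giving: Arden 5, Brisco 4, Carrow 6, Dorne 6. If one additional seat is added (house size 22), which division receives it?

Brisco

Priority for the next seat is population ÷ (current seats + 1).
Priorities: Arden 30242.167, Brisco 34835.000, Carrow 33259.571, Dorne 30009.714.
Highest priority: Brisco.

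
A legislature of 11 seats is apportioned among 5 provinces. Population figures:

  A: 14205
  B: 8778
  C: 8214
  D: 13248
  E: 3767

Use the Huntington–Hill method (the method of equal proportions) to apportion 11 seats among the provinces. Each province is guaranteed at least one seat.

A 3; B 2; C 2; D 3; E 1

With divisor 4755: modified quotas A 2.987, B 1.846, C 1.727, D 2.786, E 0.792.
Geometric-mean thresholds: A √(2·3)=2.449, B √(1·2)=1.414, C √(1·2)=1.414, D √(2·3)=2.449, E (min 1).
Each quota rounded against its threshold gives A 3, B 2, C 2, D 3, E 1 (total 11).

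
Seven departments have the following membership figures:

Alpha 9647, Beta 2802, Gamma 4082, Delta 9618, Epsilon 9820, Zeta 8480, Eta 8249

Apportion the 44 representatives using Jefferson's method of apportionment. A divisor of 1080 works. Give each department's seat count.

With modified divisor 1080: modified quotas Alpha 8.932, Beta 2.594, Gamma 3.780, Delta 8.906, Epsilon 9.093, Zeta 7.852, Eta 7.638.
Rounding down: Alpha 8, Beta 2, Gamma 3, Delta 8, Epsilon 9, Zeta 7, Eta 7 (total 44).

Alpha=8, Beta=2, Gamma=3, Delta=8, Epsilon=9, Zeta=7, Eta=7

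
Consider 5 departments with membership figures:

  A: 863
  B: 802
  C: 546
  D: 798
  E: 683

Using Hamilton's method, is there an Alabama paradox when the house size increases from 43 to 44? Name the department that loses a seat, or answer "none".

C

At 43 seats: A 10, B 9, C 7, D 9, E 8.
At 44 seats: A 10, B 10, C 6, D 10, E 8.
C drops from 7 to 6.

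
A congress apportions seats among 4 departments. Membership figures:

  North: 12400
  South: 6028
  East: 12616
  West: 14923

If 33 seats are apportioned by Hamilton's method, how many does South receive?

The standard divisor is 45967/33 ≈ 1392.939.
Standard quotas: North 8.9020, South 4.3275, East 9.0571, West 10.7133.
Lower quotas: North 8, South 4, East 9, West 10 (sum 31, leaving 2 seats).
Remainders in descending order: North 0.9020, West 0.7133, South 0.3275, East 0.0571.
Largest remainders: North, West receive the extra seats.
South receives 4.

4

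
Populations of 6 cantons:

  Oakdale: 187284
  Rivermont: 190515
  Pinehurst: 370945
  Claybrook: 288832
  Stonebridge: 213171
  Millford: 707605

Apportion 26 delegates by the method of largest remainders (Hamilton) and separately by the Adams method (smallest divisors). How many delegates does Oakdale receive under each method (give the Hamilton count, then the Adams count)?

Hamilton: Oakdale 2, Rivermont 3, Pinehurst 5, Claybrook 4, Stonebridge 3, Millford 9.
Adams: Oakdale 3, Rivermont 3, Pinehurst 5, Claybrook 4, Stonebridge 3, Millford 8.
Oakdale gets 2 under Hamilton and 3 under Adams.

2 and 3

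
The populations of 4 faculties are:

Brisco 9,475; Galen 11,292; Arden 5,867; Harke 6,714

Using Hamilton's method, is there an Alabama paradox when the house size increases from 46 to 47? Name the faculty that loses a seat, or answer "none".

At 46 seats: Brisco 13, Galen 16, Arden 8, Harke 9.
At 47 seats: Brisco 13, Galen 16, Arden 8, Harke 10.
No faculty's allocation decreased.

none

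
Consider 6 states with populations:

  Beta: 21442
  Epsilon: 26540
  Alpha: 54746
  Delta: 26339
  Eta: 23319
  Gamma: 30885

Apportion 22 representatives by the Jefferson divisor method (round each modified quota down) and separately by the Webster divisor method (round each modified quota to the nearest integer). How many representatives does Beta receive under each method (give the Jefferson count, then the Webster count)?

Jefferson: Beta 2, Epsilon 3, Alpha 7, Delta 3, Eta 3, Gamma 4.
Webster: Beta 3, Epsilon 3, Alpha 6, Delta 3, Eta 3, Gamma 4.
Beta gets 2 under Jefferson and 3 under Webster.

2 and 3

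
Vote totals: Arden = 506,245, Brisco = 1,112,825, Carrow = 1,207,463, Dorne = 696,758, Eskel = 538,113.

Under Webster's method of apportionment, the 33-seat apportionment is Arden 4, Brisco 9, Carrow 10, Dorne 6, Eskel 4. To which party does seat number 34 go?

Priority for the next seat is population ÷ (current seats + 0.5).
Priorities: Arden 112498.889, Brisco 117139.474, Carrow 114996.476, Dorne 107193.538, Eskel 119580.667.
Highest priority: Eskel.

Eskel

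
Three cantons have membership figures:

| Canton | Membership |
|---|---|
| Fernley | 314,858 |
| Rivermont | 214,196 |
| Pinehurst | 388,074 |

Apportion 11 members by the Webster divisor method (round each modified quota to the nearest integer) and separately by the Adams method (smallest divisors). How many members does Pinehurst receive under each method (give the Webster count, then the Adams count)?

Webster: Fernley 4, Rivermont 2, Pinehurst 5.
Adams: Fernley 4, Rivermont 3, Pinehurst 4.
Pinehurst gets 5 under Webster and 4 under Adams.

5 and 4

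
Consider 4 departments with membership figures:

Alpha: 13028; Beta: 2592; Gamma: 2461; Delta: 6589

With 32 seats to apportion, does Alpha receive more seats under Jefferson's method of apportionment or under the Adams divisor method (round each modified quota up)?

Jefferson: Alpha 17, Beta 3, Gamma 3, Delta 9.
Adams: Alpha 16, Beta 4, Gamma 3, Delta 9.
Alpha gets 17 under Jefferson and 16 under Adams.

Jefferson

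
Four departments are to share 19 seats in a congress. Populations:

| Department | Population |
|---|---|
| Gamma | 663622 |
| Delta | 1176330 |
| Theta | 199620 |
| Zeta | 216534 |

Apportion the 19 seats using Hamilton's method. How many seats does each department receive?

Standard divisor: 2256106 ÷ 19 ≈ 118742.421.
Standard quotas: Gamma 5.5888, Delta 9.9066, Theta 1.6811, Zeta 1.8236.
Lower quotas: Gamma 5, Delta 9, Theta 1, Zeta 1 (sum 16, leaving 3 seats).
Remainders in descending order: Delta 0.9066, Zeta 0.8236, Theta 0.6811, Gamma 0.5888.
Largest remainders: Delta, Zeta, Theta receive the extra seats.

Gamma=5, Delta=10, Theta=2, Zeta=2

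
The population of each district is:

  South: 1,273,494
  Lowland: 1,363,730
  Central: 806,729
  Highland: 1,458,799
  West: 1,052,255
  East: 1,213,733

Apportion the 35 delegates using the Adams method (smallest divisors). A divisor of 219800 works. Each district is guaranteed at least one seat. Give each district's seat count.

South: 6, Lowland: 7, Central: 4, Highland: 7, West: 5, East: 6

With modified divisor 219800: modified quotas South 5.794, Lowland 6.204, Central 3.670, Highland 6.637, West 4.787, East 5.522.
Rounding up: South 6, Lowland 7, Central 4, Highland 7, West 5, East 6 (total 35).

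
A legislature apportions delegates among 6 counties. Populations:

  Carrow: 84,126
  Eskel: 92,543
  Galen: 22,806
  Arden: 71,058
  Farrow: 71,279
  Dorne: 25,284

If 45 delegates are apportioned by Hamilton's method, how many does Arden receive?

9

The standard divisor is 367096/45 ≈ 8157.689.
Standard quotas: Carrow 10.3125, Eskel 11.3443, Galen 2.7956, Arden 8.7106, Farrow 8.7376, Dorne 3.0994.
Lower quotas: Carrow 10, Eskel 11, Galen 2, Arden 8, Farrow 8, Dorne 3 (sum 42, leaving 3 seats).
Remainders in descending order: Galen 0.7956, Farrow 0.7376, Arden 0.7106, Eskel 0.3443, Carrow 0.3125, Dorne 0.0994.
Largest remainders: Galen, Farrow, Arden receive the extra seats.
Arden receives 9.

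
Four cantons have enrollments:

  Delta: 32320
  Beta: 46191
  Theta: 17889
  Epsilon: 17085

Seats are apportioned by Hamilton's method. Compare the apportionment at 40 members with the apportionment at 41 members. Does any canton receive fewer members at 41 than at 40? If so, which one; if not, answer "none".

none

At 40 seats: Delta 12, Beta 16, Theta 6, Epsilon 6.
At 41 seats: Delta 12, Beta 17, Theta 6, Epsilon 6.
No canton's allocation decreased.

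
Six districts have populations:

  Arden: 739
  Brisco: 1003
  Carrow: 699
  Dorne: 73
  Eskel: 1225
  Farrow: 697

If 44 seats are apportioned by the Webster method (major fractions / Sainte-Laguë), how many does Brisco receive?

10

Standard divisor 4436/44 ≈ 100.818; standard quotas: Arden 7.330, Brisco 9.949, Carrow 6.933, Dorne 0.724, Eskel 12.151, Farrow 6.913.
Rounding to the nearest integer gives Arden 7, Brisco 10, Carrow 7, Dorne 1, Eskel 12, Farrow 7 — total 44, matching the house size, so no adjustment is needed.
Brisco receives 10.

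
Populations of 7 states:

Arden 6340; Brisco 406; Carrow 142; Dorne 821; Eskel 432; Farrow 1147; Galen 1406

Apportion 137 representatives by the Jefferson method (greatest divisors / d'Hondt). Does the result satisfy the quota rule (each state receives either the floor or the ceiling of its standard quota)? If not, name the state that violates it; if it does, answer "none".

Arden

Standard quotas: Arden 81.221, Brisco 5.201, Carrow 1.819, Dorne 10.518, Eskel 5.534, Farrow 14.694, Galen 18.012.
Jefferson allocation: Arden 83, Brisco 5, Carrow 1, Dorne 10, Eskel 5, Farrow 15, Galen 18.
Arden has quota 81.221 (lower 81, upper 82) but receives 83 — outside the quota interval.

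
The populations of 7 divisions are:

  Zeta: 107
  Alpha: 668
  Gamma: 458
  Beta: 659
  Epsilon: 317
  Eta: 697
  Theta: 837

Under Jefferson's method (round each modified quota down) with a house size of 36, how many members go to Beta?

Standard divisor 3743/36 ≈ 103.972; standard quotas: Zeta 1.029, Alpha 6.425, Gamma 4.405, Beta 6.338, Epsilon 3.049, Eta 6.704, Theta 8.050.
Rounding down gives 1, 6, 4, 6, 3, 6, 8 = 34 seats, so the divisor must be adjusted.
With modified divisor 95: modified quotas Zeta 1.126, Alpha 7.032, Gamma 4.821, Beta 6.937, Epsilon 3.337, Eta 7.337, Theta 8.811.
Rounding down: Zeta 1, Alpha 7, Gamma 4, Beta 6, Epsilon 3, Eta 7, Theta 8 (total 36).
Beta receives 6.

6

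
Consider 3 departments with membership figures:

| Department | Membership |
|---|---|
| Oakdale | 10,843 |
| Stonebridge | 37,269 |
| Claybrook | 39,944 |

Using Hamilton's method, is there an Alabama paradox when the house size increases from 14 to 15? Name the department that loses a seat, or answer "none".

none

At 14 seats: Oakdale 2, Stonebridge 6, Claybrook 6.
At 15 seats: Oakdale 2, Stonebridge 6, Claybrook 7.
No department's allocation decreased.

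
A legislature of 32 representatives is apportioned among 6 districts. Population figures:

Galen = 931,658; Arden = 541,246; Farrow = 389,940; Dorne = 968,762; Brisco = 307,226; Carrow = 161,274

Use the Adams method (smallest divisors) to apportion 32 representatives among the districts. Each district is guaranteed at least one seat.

Standard divisor 3300106/32 ≈ 103128.312; standard quotas: Galen 9.034, Arden 5.248, Farrow 3.781, Dorne 9.394, Brisco 2.979, Carrow 1.564.
Rounding up gives 10, 6, 4, 10, 3, 2 = 35 seats, so the divisor must be adjusted.
With modified divisor 112400: modified quotas Galen 8.289, Arden 4.815, Farrow 3.469, Dorne 8.619, Brisco 2.733, Carrow 1.435.
Rounding up: Galen 9, Arden 5, Farrow 4, Dorne 9, Brisco 3, Carrow 2 (total 32).

Galen 9, Arden 5, Farrow 4, Dorne 9, Brisco 3, Carrow 2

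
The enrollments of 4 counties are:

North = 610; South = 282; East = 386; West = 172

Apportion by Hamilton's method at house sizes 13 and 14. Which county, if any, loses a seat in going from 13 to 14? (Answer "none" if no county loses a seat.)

At 13 seats: North 5, South 3, East 3, West 2.
At 14 seats: North 6, South 3, East 4, West 1.
West drops from 2 to 1.

West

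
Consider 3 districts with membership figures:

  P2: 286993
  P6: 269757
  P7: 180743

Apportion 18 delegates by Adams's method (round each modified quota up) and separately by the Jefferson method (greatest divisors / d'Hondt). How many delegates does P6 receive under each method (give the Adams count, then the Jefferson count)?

Adams: P2 7, P6 6, P7 5.
Jefferson: P2 7, P6 7, P7 4.
P6 gets 6 under Adams and 7 under Jefferson.

6 and 7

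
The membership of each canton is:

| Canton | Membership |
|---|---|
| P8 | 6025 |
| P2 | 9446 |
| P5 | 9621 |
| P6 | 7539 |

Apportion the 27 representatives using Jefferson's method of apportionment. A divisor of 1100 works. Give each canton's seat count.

With modified divisor 1100: modified quotas P8 5.477, P2 8.587, P5 8.746, P6 6.854.
Rounding down: P8 5, P2 8, P5 8, P6 6 (total 27).

P8: 5, P2: 8, P5: 8, P6: 6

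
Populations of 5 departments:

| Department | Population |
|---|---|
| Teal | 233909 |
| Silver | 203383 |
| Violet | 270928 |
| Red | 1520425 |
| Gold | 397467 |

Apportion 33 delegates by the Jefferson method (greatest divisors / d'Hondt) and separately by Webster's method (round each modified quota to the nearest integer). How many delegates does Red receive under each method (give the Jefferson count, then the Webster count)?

20 and 19

Jefferson: Teal 3, Silver 2, Violet 3, Red 20, Gold 5.
Webster: Teal 3, Silver 3, Violet 3, Red 19, Gold 5.
Red gets 20 under Jefferson and 19 under Webster.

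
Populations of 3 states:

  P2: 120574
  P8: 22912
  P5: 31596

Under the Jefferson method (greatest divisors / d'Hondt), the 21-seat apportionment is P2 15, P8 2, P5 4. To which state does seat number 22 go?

P8

Priority for the next seat is population ÷ (current seats + 1).
Priorities: P2 7535.875, P8 7637.333, P5 6319.200.
Highest priority: P8.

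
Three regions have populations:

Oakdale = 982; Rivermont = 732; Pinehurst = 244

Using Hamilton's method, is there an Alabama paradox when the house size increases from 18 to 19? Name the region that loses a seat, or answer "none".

At 18 seats: Oakdale 9, Rivermont 7, Pinehurst 2.
At 19 seats: Oakdale 10, Rivermont 7, Pinehurst 2.
No region's allocation decreased.

none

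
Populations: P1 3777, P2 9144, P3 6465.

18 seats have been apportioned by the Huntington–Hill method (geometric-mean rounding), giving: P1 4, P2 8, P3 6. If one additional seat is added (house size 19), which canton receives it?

Priority for the next seat is population ÷ (√(s·(s+1))).
Priorities: P1 844.563, P2 1077.631, P3 997.571.
Highest priority: P2.

P2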